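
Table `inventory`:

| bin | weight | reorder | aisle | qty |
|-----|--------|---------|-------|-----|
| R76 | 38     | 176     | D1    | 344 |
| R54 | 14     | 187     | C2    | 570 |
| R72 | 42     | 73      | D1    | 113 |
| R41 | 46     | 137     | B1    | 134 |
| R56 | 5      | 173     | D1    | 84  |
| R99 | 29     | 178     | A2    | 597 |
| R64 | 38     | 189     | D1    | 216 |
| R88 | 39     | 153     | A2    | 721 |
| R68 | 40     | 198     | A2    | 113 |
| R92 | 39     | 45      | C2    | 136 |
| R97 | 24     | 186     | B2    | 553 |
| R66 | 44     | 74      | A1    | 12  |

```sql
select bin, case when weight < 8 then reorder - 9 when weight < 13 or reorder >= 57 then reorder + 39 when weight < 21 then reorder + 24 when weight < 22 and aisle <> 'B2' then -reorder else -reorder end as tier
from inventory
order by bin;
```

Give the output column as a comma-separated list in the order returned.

176, 226, 164, 228, 113, 237, 112, 215, 192, -45, 225, 217

bin=R41: weight < 13 or reorder >= 57 → 176
bin=R54: weight < 13 or reorder >= 57 → 226
bin=R56: weight < 8 → 164
bin=R64: weight < 13 or reorder >= 57 → 228
bin=R66: weight < 13 or reorder >= 57 → 113
bin=R68: weight < 13 or reorder >= 57 → 237
bin=R72: weight < 13 or reorder >= 57 → 112
bin=R76: weight < 13 or reorder >= 57 → 215
bin=R88: weight < 13 or reorder >= 57 → 192
bin=R92: ELSE → -45
bin=R97: weight < 13 or reorder >= 57 → 225
bin=R99: weight < 13 or reorder >= 57 → 217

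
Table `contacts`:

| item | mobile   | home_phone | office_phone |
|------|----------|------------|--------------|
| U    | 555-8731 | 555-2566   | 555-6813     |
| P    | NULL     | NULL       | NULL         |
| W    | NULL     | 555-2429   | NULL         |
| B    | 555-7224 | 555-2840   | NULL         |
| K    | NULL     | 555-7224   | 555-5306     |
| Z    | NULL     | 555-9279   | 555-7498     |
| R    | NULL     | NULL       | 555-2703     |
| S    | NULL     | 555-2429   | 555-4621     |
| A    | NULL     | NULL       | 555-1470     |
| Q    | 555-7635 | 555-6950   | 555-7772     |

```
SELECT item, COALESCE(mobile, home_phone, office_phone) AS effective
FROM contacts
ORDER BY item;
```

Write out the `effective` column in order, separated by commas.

555-1470, 555-7224, 555-7224, NULL, 555-7635, 555-2703, 555-2429, 555-8731, 555-2429, 555-9279

item=A: mobile=NULL, home_phone=NULL, office_phone=555-1470 → 555-1470
item=B: mobile=555-7224 → 555-7224
item=K: mobile=NULL, home_phone=555-7224 → 555-7224
item=P: mobile=NULL, home_phone=NULL, office_phone=NULL (all NULL) → NULL
item=Q: mobile=555-7635 → 555-7635
item=R: mobile=NULL, home_phone=NULL, office_phone=555-2703 → 555-2703
item=S: mobile=NULL, home_phone=555-2429 → 555-2429
item=U: mobile=555-8731 → 555-8731
item=W: mobile=NULL, home_phone=555-2429 → 555-2429
item=Z: mobile=NULL, home_phone=555-9279 → 555-9279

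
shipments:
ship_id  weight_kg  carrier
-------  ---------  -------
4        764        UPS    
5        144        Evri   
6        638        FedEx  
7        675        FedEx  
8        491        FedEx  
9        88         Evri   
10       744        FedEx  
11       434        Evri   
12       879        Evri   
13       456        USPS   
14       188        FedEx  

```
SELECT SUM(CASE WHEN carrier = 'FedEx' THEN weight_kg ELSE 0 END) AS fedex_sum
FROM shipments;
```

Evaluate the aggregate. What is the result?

ship_id=4: ✗
ship_id=5: ✗
ship_id=6: ✓ → 638
ship_id=7: ✓ → 675
ship_id=8: ✓ → 491
ship_id=9: ✗
ship_id=10: ✓ → 744
ship_id=11: ✗
ship_id=12: ✗
ship_id=13: ✗
ship_id=14: ✓ → 188
fedex_sum = 638 + 675 + 491 + 744 + 188 = 2736

2736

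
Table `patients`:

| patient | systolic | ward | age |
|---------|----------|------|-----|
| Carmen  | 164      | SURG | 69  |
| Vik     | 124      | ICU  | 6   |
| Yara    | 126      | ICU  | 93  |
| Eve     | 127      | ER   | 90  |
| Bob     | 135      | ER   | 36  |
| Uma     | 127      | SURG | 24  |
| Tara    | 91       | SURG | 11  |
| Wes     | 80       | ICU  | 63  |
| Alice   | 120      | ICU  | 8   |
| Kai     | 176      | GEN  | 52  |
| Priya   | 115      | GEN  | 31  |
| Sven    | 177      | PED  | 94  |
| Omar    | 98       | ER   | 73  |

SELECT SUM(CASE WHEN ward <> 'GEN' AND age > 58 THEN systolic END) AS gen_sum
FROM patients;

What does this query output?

patient=Carmen: ✓ → 164
patient=Vik: ✗
patient=Yara: ✓ → 126
patient=Eve: ✓ → 127
patient=Bob: ✗
patient=Uma: ✗
patient=Tara: ✗
patient=Wes: ✓ → 80
patient=Alice: ✗
patient=Kai: ✗
patient=Priya: ✗
patient=Sven: ✓ → 177
patient=Omar: ✓ → 98
gen_sum = 164 + 126 + 127 + 80 + 177 + 98 = 772

772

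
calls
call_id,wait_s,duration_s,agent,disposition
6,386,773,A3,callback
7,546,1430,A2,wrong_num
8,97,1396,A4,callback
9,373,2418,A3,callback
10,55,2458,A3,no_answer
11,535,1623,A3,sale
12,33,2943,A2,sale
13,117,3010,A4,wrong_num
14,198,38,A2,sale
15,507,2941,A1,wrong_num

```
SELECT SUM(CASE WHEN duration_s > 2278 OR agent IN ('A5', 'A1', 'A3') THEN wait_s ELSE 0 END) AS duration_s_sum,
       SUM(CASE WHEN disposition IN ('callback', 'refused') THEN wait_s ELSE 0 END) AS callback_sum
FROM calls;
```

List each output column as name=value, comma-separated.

[duration_s_sum: duration_s > 2278 OR agent IN ('A5', 'A1', 'A3')]
call_id=6: ✓ → 386
call_id=7: ✗
call_id=8: ✗
call_id=9: ✓ → 373
call_id=10: ✓ → 55
call_id=11: ✓ → 535
call_id=12: ✓ → 33
call_id=13: ✓ → 117
call_id=14: ✗
call_id=15: ✓ → 507
duration_s_sum = 386 + 373 + 55 + 535 + 33 + 117 + 507 = 2006
—
[callback_sum: disposition IN ('callback', 'refused')]
call_id=6: ✓ → 386
call_id=7: ✗
call_id=8: ✓ → 97
call_id=9: ✓ → 373
call_id=10: ✗
call_id=11: ✗
call_id=12: ✗
call_id=13: ✗
call_id=14: ✗
call_id=15: ✗
callback_sum = 386 + 97 + 373 = 856

duration_s_sum=2006, callback_sum=856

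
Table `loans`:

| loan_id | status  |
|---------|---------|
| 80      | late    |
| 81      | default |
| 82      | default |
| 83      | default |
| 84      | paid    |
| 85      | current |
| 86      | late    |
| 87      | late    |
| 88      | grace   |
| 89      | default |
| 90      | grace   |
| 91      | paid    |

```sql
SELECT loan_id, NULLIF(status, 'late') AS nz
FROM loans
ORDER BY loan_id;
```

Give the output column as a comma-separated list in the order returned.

loan_id=80: status=late vs late: equal → NULL
loan_id=81: status=default vs late: differ → default
loan_id=82: status=default vs late: differ → default
loan_id=83: status=default vs late: differ → default
loan_id=84: status=paid vs late: differ → paid
loan_id=85: status=current vs late: differ → current
loan_id=86: status=late vs late: equal → NULL
loan_id=87: status=late vs late: equal → NULL
loan_id=88: status=grace vs late: differ → grace
loan_id=89: status=default vs late: differ → default
loan_id=90: status=grace vs late: differ → grace
loan_id=91: status=paid vs late: differ → paid

NULL, default, default, default, paid, current, NULL, NULL, grace, default, grace, paid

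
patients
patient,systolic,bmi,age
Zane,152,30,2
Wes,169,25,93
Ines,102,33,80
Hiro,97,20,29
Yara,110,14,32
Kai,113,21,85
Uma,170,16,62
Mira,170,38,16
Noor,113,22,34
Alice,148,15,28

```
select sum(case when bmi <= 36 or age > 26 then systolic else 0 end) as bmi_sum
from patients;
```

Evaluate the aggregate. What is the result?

patient=Zane: ✓ → 152
patient=Wes: ✓ → 169
patient=Ines: ✓ → 102
patient=Hiro: ✓ → 97
patient=Yara: ✓ → 110
patient=Kai: ✓ → 113
patient=Uma: ✓ → 170
patient=Mira: ✗
patient=Noor: ✓ → 113
patient=Alice: ✓ → 148
bmi_sum = 152 + 169 + 102 + 97 + 110 + 113 + 170 + 113 + 148 = 1174

1174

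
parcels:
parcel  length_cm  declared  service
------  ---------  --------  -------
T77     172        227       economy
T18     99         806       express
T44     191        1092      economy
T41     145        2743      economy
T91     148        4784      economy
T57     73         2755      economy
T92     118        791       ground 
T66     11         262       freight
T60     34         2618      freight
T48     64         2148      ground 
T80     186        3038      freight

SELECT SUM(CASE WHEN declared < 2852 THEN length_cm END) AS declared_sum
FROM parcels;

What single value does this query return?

907

parcel=T77: ✓ → 172
parcel=T18: ✓ → 99
parcel=T44: ✓ → 191
parcel=T41: ✓ → 145
parcel=T91: ✗
parcel=T57: ✓ → 73
parcel=T92: ✓ → 118
parcel=T66: ✓ → 11
parcel=T60: ✓ → 34
parcel=T48: ✓ → 64
parcel=T80: ✗
declared_sum = 172 + 99 + 191 + 145 + 73 + 118 + 11 + 34 + 64 = 907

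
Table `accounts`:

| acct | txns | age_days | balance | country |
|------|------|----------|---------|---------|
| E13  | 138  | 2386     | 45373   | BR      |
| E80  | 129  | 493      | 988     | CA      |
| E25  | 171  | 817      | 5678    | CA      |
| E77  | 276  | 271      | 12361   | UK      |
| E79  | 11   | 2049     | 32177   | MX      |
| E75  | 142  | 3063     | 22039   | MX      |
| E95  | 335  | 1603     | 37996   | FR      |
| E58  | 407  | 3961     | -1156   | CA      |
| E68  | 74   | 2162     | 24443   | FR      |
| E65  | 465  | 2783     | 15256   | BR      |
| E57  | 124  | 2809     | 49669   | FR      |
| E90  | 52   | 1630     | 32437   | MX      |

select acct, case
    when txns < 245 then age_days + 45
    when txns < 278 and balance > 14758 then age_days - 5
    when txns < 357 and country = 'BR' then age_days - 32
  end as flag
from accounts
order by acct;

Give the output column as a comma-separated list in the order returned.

2431, 862, 2854, NULL, NULL, 2207, 3108, NULL, 2094, 538, 1675, NULL

acct=E13: txns < 245 → 2431
acct=E25: txns < 245 → 862
acct=E57: txns < 245 → 2854
acct=E58: (no match → NULL) → NULL
acct=E65: (no match → NULL) → NULL
acct=E68: txns < 245 → 2207
acct=E75: txns < 245 → 3108
acct=E77: (no match → NULL) → NULL
acct=E79: txns < 245 → 2094
acct=E80: txns < 245 → 538
acct=E90: txns < 245 → 1675
acct=E95: (no match → NULL) → NULL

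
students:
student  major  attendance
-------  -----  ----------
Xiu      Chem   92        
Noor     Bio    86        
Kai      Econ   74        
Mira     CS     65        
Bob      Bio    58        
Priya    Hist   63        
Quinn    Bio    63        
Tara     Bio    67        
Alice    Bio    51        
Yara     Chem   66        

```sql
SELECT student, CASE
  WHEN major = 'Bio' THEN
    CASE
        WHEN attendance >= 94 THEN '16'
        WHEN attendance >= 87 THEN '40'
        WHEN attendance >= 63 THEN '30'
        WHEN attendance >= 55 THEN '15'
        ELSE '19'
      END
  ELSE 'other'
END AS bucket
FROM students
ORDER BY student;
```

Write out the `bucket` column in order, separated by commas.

19, 15, other, other, 30, other, 30, 30, other, other

student=Alice: major='Bio' → inner[ELSE] → 19
student=Bob: major='Bio' → inner[attendance >= 55] → 15
student=Kai: major='Econ' → outer ELSE → other
student=Mira: major='CS' → outer ELSE → other
student=Noor: major='Bio' → inner[attendance >= 63] → 30
student=Priya: major='Hist' → outer ELSE → other
student=Quinn: major='Bio' → inner[attendance >= 63] → 30
student=Tara: major='Bio' → inner[attendance >= 63] → 30
student=Xiu: major='Chem' → outer ELSE → other
student=Yara: major='Chem' → outer ELSE → other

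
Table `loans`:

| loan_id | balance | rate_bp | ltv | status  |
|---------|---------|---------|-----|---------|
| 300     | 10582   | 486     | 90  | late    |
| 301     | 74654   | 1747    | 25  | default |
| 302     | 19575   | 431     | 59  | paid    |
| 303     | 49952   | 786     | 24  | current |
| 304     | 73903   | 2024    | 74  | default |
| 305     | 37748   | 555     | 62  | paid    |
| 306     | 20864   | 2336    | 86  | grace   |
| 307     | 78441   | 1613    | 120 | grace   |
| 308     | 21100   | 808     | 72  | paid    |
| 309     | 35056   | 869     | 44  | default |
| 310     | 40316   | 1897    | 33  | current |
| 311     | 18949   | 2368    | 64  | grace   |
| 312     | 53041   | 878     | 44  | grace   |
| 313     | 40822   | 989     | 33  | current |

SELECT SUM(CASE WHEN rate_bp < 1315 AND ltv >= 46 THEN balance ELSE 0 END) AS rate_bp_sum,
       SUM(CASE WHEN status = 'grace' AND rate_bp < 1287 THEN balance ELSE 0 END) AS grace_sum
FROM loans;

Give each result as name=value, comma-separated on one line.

rate_bp_sum=89005, grace_sum=53041

[rate_bp_sum: rate_bp < 1315 AND ltv >= 46]
loan_id=300: ✓ → 10582
loan_id=301: ✗
loan_id=302: ✓ → 19575
loan_id=303: ✗
loan_id=304: ✗
loan_id=305: ✓ → 37748
loan_id=306: ✗
loan_id=307: ✗
loan_id=308: ✓ → 21100
loan_id=309: ✗
loan_id=310: ✗
loan_id=311: ✗
loan_id=312: ✗
loan_id=313: ✗
rate_bp_sum = 10582 + 19575 + 37748 + 21100 = 89005
—
[grace_sum: status = 'grace' AND rate_bp < 1287]
loan_id=300: ✗
loan_id=301: ✗
loan_id=302: ✗
loan_id=303: ✗
loan_id=304: ✗
loan_id=305: ✗
loan_id=306: ✗
loan_id=307: ✗
loan_id=308: ✗
loan_id=309: ✗
loan_id=310: ✗
loan_id=311: ✗
loan_id=312: ✓ → 53041
loan_id=313: ✗
grace_sum = 53041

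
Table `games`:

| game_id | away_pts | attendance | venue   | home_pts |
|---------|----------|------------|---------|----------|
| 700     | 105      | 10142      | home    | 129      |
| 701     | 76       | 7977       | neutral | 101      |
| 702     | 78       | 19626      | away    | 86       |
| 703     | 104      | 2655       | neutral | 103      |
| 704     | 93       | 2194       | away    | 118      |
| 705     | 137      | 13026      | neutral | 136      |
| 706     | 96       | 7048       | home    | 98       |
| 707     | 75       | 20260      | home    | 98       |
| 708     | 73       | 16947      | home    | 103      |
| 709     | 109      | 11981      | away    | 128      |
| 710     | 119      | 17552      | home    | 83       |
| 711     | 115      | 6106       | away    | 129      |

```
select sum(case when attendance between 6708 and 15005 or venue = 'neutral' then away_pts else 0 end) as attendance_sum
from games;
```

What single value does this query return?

627

game_id=700: ✓ → 105
game_id=701: ✓ → 76
game_id=702: ✗
game_id=703: ✓ → 104
game_id=704: ✗
game_id=705: ✓ → 137
game_id=706: ✓ → 96
game_id=707: ✗
game_id=708: ✗
game_id=709: ✓ → 109
game_id=710: ✗
game_id=711: ✗
attendance_sum = 105 + 76 + 104 + 137 + 96 + 109 = 627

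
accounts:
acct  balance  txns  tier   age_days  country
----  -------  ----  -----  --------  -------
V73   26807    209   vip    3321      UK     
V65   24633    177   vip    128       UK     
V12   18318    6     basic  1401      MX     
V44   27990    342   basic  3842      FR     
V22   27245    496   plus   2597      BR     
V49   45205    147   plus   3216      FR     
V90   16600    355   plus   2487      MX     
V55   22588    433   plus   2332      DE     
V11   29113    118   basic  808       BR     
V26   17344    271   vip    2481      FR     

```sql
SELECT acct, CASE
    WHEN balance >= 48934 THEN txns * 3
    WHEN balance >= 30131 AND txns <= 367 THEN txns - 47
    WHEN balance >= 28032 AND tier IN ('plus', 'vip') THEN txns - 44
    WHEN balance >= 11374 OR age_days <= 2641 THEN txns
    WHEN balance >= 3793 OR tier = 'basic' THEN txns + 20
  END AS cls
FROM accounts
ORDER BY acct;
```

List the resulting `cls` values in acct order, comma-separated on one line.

acct=V11: balance >= 11374 OR age_days <= 2641 → 118
acct=V12: balance >= 11374 OR age_days <= 2641 → 6
acct=V22: balance >= 11374 OR age_days <= 2641 → 496
acct=V26: balance >= 11374 OR age_days <= 2641 → 271
acct=V44: balance >= 11374 OR age_days <= 2641 → 342
acct=V49: balance >= 30131 AND txns <= 367 → 100
acct=V55: balance >= 11374 OR age_days <= 2641 → 433
acct=V65: balance >= 11374 OR age_days <= 2641 → 177
acct=V73: balance >= 11374 OR age_days <= 2641 → 209
acct=V90: balance >= 11374 OR age_days <= 2641 → 355

118, 6, 496, 271, 342, 100, 433, 177, 209, 355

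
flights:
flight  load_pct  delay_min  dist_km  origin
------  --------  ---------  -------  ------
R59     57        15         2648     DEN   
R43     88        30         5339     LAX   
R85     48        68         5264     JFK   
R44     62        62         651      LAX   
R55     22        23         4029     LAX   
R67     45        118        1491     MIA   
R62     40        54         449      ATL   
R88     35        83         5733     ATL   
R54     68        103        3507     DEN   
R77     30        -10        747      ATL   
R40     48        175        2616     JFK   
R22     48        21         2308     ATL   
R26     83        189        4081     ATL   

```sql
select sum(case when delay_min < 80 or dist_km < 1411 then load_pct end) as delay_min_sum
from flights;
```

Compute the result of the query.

395

flight=R59: ✓ → 57
flight=R43: ✓ → 88
flight=R85: ✓ → 48
flight=R44: ✓ → 62
flight=R55: ✓ → 22
flight=R67: ✗
flight=R62: ✓ → 40
flight=R88: ✗
flight=R54: ✗
flight=R77: ✓ → 30
flight=R40: ✗
flight=R22: ✓ → 48
flight=R26: ✗
delay_min_sum = 57 + 88 + 48 + 62 + 22 + 40 + 30 + 48 = 395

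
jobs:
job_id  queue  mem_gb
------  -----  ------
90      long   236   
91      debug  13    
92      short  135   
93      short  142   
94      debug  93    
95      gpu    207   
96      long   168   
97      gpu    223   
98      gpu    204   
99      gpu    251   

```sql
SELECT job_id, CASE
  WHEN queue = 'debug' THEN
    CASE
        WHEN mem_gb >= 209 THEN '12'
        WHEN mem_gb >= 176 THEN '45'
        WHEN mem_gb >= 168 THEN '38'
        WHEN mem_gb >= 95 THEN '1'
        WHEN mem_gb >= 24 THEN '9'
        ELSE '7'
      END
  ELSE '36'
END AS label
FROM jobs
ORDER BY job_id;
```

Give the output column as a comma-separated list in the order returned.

job_id=90: queue='long' → outer ELSE → 36
job_id=91: queue='debug' → inner[ELSE] → 7
job_id=92: queue='short' → outer ELSE → 36
job_id=93: queue='short' → outer ELSE → 36
job_id=94: queue='debug' → inner[mem_gb >= 24] → 9
job_id=95: queue='gpu' → outer ELSE → 36
job_id=96: queue='long' → outer ELSE → 36
job_id=97: queue='gpu' → outer ELSE → 36
job_id=98: queue='gpu' → outer ELSE → 36
job_id=99: queue='gpu' → outer ELSE → 36

36, 7, 36, 36, 9, 36, 36, 36, 36, 36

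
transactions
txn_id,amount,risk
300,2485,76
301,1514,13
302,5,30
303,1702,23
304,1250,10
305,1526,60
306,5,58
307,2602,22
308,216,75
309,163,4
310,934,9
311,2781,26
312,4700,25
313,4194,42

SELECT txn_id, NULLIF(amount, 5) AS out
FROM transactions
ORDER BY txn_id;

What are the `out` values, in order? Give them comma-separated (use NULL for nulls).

txn_id=300: amount=2485 vs 5: differ → 2485
txn_id=301: amount=1514 vs 5: differ → 1514
txn_id=302: amount=5 vs 5: equal → NULL
txn_id=303: amount=1702 vs 5: differ → 1702
txn_id=304: amount=1250 vs 5: differ → 1250
txn_id=305: amount=1526 vs 5: differ → 1526
txn_id=306: amount=5 vs 5: equal → NULL
txn_id=307: amount=2602 vs 5: differ → 2602
txn_id=308: amount=216 vs 5: differ → 216
txn_id=309: amount=163 vs 5: differ → 163
txn_id=310: amount=934 vs 5: differ → 934
txn_id=311: amount=2781 vs 5: differ → 2781
txn_id=312: amount=4700 vs 5: differ → 4700
txn_id=313: amount=4194 vs 5: differ → 4194

2485, 1514, NULL, 1702, 1250, 1526, NULL, 2602, 216, 163, 934, 2781, 4700, 4194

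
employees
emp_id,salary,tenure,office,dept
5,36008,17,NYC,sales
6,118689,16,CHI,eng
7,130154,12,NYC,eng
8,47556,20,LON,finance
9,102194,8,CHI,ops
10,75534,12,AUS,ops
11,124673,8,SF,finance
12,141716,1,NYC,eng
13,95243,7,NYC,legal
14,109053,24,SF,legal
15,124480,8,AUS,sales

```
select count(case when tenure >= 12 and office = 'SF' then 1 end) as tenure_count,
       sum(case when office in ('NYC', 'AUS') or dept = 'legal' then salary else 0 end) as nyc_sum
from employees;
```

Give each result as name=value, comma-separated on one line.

tenure_count=1, nyc_sum=712188

[tenure_count: tenure >= 12 and office = 'SF']
emp_id=5: ✗
emp_id=6: ✗
emp_id=7: ✗
emp_id=8: ✗
emp_id=9: ✗
emp_id=10: ✗
emp_id=11: ✗
emp_id=12: ✗
emp_id=13: ✗
emp_id=14: ✓ → 1
emp_id=15: ✗
tenure_count = COUNT(1) = 1
—
[nyc_sum: office in ('NYC', 'AUS') or dept = 'legal']
emp_id=5: ✓ → 36008
emp_id=6: ✗
emp_id=7: ✓ → 130154
emp_id=8: ✗
emp_id=9: ✗
emp_id=10: ✓ → 75534
emp_id=11: ✗
emp_id=12: ✓ → 141716
emp_id=13: ✓ → 95243
emp_id=14: ✓ → 109053
emp_id=15: ✓ → 124480
nyc_sum = 36008 + 130154 + 75534 + 141716 + 95243 + 109053 + 124480 = 712188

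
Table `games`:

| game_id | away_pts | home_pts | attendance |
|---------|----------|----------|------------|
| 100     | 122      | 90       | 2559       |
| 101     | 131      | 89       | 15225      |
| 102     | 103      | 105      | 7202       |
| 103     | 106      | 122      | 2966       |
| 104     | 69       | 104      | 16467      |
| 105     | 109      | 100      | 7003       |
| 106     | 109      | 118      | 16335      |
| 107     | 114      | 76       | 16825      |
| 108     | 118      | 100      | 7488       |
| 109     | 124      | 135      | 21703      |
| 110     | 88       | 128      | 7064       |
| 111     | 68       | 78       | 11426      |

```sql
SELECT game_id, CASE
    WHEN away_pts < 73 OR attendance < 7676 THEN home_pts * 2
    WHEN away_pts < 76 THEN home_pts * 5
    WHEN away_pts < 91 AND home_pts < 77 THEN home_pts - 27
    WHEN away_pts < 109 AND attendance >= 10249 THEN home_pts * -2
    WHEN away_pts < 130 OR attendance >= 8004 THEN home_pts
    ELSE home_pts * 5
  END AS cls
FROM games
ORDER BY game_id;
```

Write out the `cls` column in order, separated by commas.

game_id=100: away_pts < 73 OR attendance < 7676 → 180
game_id=101: away_pts < 130 OR attendance >= 8004 → 89
game_id=102: away_pts < 73 OR attendance < 7676 → 210
game_id=103: away_pts < 73 OR attendance < 7676 → 244
game_id=104: away_pts < 73 OR attendance < 7676 → 208
game_id=105: away_pts < 73 OR attendance < 7676 → 200
game_id=106: away_pts < 130 OR attendance >= 8004 → 118
game_id=107: away_pts < 130 OR attendance >= 8004 → 76
game_id=108: away_pts < 73 OR attendance < 7676 → 200
game_id=109: away_pts < 130 OR attendance >= 8004 → 135
game_id=110: away_pts < 73 OR attendance < 7676 → 256
game_id=111: away_pts < 73 OR attendance < 7676 → 156

180, 89, 210, 244, 208, 200, 118, 76, 200, 135, 256, 156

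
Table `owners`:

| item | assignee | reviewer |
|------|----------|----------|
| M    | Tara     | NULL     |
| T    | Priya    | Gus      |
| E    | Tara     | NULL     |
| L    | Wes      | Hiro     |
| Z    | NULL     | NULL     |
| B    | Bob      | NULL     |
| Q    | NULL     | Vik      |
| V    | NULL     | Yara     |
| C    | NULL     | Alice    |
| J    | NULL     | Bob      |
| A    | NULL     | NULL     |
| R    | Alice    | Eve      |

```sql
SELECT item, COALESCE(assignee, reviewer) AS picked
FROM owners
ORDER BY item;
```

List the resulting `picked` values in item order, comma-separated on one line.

item=A: assignee=NULL, reviewer=NULL (all NULL) → NULL
item=B: assignee=Bob → Bob
item=C: assignee=NULL, reviewer=Alice → Alice
item=E: assignee=Tara → Tara
item=J: assignee=NULL, reviewer=Bob → Bob
item=L: assignee=Wes → Wes
item=M: assignee=Tara → Tara
item=Q: assignee=NULL, reviewer=Vik → Vik
item=R: assignee=Alice → Alice
item=T: assignee=Priya → Priya
item=V: assignee=NULL, reviewer=Yara → Yara
item=Z: assignee=NULL, reviewer=NULL (all NULL) → NULL

NULL, Bob, Alice, Tara, Bob, Wes, Tara, Vik, Alice, Priya, Yara, NULL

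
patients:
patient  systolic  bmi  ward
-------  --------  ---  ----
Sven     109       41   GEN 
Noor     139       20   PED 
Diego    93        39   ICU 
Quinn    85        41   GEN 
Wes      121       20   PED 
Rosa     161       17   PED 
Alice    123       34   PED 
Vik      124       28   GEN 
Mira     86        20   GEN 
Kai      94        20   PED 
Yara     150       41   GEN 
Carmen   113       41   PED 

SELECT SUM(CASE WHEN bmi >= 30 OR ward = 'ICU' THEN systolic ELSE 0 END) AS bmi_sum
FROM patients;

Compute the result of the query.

673

patient=Sven: ✓ → 109
patient=Noor: ✗
patient=Diego: ✓ → 93
patient=Quinn: ✓ → 85
patient=Wes: ✗
patient=Rosa: ✗
patient=Alice: ✓ → 123
patient=Vik: ✗
patient=Mira: ✗
patient=Kai: ✗
patient=Yara: ✓ → 150
patient=Carmen: ✓ → 113
bmi_sum = 109 + 93 + 85 + 123 + 150 + 113 = 673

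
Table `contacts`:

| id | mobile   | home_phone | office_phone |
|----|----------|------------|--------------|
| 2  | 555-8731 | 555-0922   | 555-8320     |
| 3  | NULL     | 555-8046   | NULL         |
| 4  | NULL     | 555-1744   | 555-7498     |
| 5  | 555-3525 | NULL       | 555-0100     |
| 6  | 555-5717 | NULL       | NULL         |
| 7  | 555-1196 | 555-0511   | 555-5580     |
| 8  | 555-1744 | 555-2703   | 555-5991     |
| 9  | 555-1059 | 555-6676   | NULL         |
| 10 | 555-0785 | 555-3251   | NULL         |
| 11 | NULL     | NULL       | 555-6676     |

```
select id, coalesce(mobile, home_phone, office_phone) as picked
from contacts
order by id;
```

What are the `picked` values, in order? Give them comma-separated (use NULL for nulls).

555-8731, 555-8046, 555-1744, 555-3525, 555-5717, 555-1196, 555-1744, 555-1059, 555-0785, 555-6676

id=2: mobile=555-8731 → 555-8731
id=3: mobile=NULL, home_phone=555-8046 → 555-8046
id=4: mobile=NULL, home_phone=555-1744 → 555-1744
id=5: mobile=555-3525 → 555-3525
id=6: mobile=555-5717 → 555-5717
id=7: mobile=555-1196 → 555-1196
id=8: mobile=555-1744 → 555-1744
id=9: mobile=555-1059 → 555-1059
id=10: mobile=555-0785 → 555-0785
id=11: mobile=NULL, home_phone=NULL, office_phone=555-6676 → 555-6676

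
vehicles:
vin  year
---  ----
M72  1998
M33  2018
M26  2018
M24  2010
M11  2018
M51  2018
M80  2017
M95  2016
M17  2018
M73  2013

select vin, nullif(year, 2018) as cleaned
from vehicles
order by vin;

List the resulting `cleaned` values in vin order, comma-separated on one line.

NULL, NULL, 2010, NULL, NULL, NULL, 1998, 2013, 2017, 2016

vin=M11: year=2018 vs 2018: equal → NULL
vin=M17: year=2018 vs 2018: equal → NULL
vin=M24: year=2010 vs 2018: differ → 2010
vin=M26: year=2018 vs 2018: equal → NULL
vin=M33: year=2018 vs 2018: equal → NULL
vin=M51: year=2018 vs 2018: equal → NULL
vin=M72: year=1998 vs 2018: differ → 1998
vin=M73: year=2013 vs 2018: differ → 2013
vin=M80: year=2017 vs 2018: differ → 2017
vin=M95: year=2016 vs 2018: differ → 2016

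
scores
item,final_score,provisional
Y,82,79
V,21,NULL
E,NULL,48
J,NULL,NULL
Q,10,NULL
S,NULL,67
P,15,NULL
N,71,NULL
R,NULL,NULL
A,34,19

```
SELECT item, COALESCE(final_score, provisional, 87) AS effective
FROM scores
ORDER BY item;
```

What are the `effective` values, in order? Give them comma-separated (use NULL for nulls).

item=A: final_score=34 → 34
item=E: final_score=NULL, provisional=48 → 48
item=J: final_score=NULL, provisional=NULL, → literal 87 → 87
item=N: final_score=71 → 71
item=P: final_score=15 → 15
item=Q: final_score=10 → 10
item=R: final_score=NULL, provisional=NULL, → literal 87 → 87
item=S: final_score=NULL, provisional=67 → 67
item=V: final_score=21 → 21
item=Y: final_score=82 → 82

34, 48, 87, 71, 15, 10, 87, 67, 21, 82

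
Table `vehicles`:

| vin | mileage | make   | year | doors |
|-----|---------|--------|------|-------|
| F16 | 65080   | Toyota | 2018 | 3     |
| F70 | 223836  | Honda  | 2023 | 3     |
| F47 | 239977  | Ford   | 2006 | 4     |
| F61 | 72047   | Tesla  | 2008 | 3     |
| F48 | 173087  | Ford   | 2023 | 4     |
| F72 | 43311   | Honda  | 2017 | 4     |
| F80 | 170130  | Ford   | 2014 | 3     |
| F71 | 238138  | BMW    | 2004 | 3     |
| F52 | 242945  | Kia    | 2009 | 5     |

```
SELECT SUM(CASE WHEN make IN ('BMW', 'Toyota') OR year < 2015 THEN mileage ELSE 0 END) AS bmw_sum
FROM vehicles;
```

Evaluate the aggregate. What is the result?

vin=F16: ✓ → 65080
vin=F70: ✗
vin=F47: ✓ → 239977
vin=F61: ✓ → 72047
vin=F48: ✗
vin=F72: ✗
vin=F80: ✓ → 170130
vin=F71: ✓ → 238138
vin=F52: ✓ → 242945
bmw_sum = 65080 + 239977 + 72047 + 170130 + 238138 + 242945 = 1028317

1028317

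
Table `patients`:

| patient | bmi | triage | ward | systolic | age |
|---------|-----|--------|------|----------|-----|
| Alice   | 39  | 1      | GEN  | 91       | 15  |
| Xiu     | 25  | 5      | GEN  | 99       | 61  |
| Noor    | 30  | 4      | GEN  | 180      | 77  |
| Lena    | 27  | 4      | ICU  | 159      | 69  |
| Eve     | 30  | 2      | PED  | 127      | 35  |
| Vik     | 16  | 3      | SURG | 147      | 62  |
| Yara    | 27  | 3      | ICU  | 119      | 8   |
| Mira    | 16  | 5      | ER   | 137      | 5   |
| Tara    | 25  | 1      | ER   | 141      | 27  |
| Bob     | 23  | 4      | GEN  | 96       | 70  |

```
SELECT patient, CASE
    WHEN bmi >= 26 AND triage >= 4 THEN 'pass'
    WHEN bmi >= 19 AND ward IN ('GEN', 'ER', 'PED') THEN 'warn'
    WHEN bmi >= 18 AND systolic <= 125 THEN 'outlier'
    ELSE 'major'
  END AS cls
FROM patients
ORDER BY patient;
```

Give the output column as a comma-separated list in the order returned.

patient=Alice: bmi >= 19 AND ward IN ('GEN', 'ER', 'PED') → warn
patient=Bob: bmi >= 19 AND ward IN ('GEN', 'ER', 'PED') → warn
patient=Eve: bmi >= 19 AND ward IN ('GEN', 'ER', 'PED') → warn
patient=Lena: bmi >= 26 AND triage >= 4 → pass
patient=Mira: ELSE → major
patient=Noor: bmi >= 26 AND triage >= 4 → pass
patient=Tara: bmi >= 19 AND ward IN ('GEN', 'ER', 'PED') → warn
patient=Vik: ELSE → major
patient=Xiu: bmi >= 19 AND ward IN ('GEN', 'ER', 'PED') → warn
patient=Yara: bmi >= 18 AND systolic <= 125 → outlier

warn, warn, warn, pass, major, pass, warn, major, warn, outlier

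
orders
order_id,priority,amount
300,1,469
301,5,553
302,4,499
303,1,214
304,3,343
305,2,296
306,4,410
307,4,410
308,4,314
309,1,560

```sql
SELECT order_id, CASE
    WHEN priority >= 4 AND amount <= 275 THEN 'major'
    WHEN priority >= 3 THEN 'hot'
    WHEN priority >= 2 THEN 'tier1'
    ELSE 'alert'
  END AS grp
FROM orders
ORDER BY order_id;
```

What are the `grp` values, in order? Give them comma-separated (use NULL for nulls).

alert, hot, hot, alert, hot, tier1, hot, hot, hot, alert

order_id=300: ELSE → alert
order_id=301: priority >= 3 → hot
order_id=302: priority >= 3 → hot
order_id=303: ELSE → alert
order_id=304: priority >= 3 → hot
order_id=305: priority >= 2 → tier1
order_id=306: priority >= 3 → hot
order_id=307: priority >= 3 → hot
order_id=308: priority >= 3 → hot
order_id=309: ELSE → alert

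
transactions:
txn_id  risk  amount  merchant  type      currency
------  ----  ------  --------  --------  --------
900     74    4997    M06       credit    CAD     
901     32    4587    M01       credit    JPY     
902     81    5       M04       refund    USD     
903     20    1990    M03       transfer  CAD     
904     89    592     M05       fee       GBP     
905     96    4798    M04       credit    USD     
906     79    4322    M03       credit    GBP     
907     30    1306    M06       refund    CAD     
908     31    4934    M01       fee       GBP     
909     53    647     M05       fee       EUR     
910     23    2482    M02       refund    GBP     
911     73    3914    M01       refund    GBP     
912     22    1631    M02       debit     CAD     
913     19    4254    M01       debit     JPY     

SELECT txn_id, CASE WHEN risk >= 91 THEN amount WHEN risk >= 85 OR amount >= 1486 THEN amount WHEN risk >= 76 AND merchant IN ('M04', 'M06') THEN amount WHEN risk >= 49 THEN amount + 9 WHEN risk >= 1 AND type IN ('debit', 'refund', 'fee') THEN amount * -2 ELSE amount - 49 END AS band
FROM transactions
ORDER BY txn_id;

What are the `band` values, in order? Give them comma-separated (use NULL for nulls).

txn_id=900: risk >= 85 OR amount >= 1486 → 4997
txn_id=901: risk >= 85 OR amount >= 1486 → 4587
txn_id=902: risk >= 76 AND merchant IN ('M04', 'M06') → 5
txn_id=903: risk >= 85 OR amount >= 1486 → 1990
txn_id=904: risk >= 85 OR amount >= 1486 → 592
txn_id=905: risk >= 91 → 4798
txn_id=906: risk >= 85 OR amount >= 1486 → 4322
txn_id=907: risk >= 1 AND type IN ('debit', 'refund', 'fee') → -2612
txn_id=908: risk >= 85 OR amount >= 1486 → 4934
txn_id=909: risk >= 49 → 656
txn_id=910: risk >= 85 OR amount >= 1486 → 2482
txn_id=911: risk >= 85 OR amount >= 1486 → 3914
txn_id=912: risk >= 85 OR amount >= 1486 → 1631
txn_id=913: risk >= 85 OR amount >= 1486 → 4254

4997, 4587, 5, 1990, 592, 4798, 4322, -2612, 4934, 656, 2482, 3914, 1631, 4254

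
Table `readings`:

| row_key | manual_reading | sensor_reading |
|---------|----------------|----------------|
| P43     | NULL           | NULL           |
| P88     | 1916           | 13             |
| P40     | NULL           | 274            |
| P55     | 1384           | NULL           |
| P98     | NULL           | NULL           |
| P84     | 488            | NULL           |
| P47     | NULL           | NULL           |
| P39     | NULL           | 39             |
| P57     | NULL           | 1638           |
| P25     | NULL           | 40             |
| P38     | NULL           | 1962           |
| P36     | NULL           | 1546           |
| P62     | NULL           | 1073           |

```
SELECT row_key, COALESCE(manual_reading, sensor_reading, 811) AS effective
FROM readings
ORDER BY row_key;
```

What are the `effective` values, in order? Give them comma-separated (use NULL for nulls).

row_key=P25: manual_reading=NULL, sensor_reading=40 → 40
row_key=P36: manual_reading=NULL, sensor_reading=1546 → 1546
row_key=P38: manual_reading=NULL, sensor_reading=1962 → 1962
row_key=P39: manual_reading=NULL, sensor_reading=39 → 39
row_key=P40: manual_reading=NULL, sensor_reading=274 → 274
row_key=P43: manual_reading=NULL, sensor_reading=NULL, → literal 811 → 811
row_key=P47: manual_reading=NULL, sensor_reading=NULL, → literal 811 → 811
row_key=P55: manual_reading=1384 → 1384
row_key=P57: manual_reading=NULL, sensor_reading=1638 → 1638
row_key=P62: manual_reading=NULL, sensor_reading=1073 → 1073
row_key=P84: manual_reading=488 → 488
row_key=P88: manual_reading=1916 → 1916
row_key=P98: manual_reading=NULL, sensor_reading=NULL, → literal 811 → 811

40, 1546, 1962, 39, 274, 811, 811, 1384, 1638, 1073, 488, 1916, 811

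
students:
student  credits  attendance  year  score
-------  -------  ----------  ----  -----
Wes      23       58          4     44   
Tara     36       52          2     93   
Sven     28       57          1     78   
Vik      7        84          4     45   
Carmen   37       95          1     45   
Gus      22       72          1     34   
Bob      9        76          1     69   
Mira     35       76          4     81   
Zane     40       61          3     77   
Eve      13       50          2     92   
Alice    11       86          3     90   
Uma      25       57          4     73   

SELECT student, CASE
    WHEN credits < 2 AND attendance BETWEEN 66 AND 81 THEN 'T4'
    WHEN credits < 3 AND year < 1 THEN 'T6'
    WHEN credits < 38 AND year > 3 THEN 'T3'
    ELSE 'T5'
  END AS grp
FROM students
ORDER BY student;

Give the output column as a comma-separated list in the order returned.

student=Alice: ELSE → T5
student=Bob: ELSE → T5
student=Carmen: ELSE → T5
student=Eve: ELSE → T5
student=Gus: ELSE → T5
student=Mira: credits < 38 AND year > 3 → T3
student=Sven: ELSE → T5
student=Tara: ELSE → T5
student=Uma: credits < 38 AND year > 3 → T3
student=Vik: credits < 38 AND year > 3 → T3
student=Wes: credits < 38 AND year > 3 → T3
student=Zane: ELSE → T5

T5, T5, T5, T5, T5, T3, T5, T5, T3, T3, T3, T5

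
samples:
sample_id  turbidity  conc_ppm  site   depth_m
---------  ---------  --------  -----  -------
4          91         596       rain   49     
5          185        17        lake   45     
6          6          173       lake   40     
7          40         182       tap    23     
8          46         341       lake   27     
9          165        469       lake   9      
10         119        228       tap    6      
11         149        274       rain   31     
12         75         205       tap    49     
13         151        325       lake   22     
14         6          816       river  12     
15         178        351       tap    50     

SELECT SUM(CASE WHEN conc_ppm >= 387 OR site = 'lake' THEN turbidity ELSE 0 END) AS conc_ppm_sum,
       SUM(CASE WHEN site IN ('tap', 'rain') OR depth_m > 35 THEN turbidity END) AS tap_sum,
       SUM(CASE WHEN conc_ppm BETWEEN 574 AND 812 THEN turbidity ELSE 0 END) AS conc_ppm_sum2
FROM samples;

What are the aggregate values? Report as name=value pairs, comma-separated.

[conc_ppm_sum: conc_ppm >= 387 OR site = 'lake']
sample_id=4: ✓ → 91
sample_id=5: ✓ → 185
sample_id=6: ✓ → 6
sample_id=7: ✗
sample_id=8: ✓ → 46
sample_id=9: ✓ → 165
sample_id=10: ✗
sample_id=11: ✗
sample_id=12: ✗
sample_id=13: ✓ → 151
sample_id=14: ✓ → 6
sample_id=15: ✗
conc_ppm_sum = 91 + 185 + 6 + 46 + 165 + 151 + 6 = 650
—
[tap_sum: site IN ('tap', 'rain') OR depth_m > 35]
sample_id=4: ✓ → 91
sample_id=5: ✓ → 185
sample_id=6: ✓ → 6
sample_id=7: ✓ → 40
sample_id=8: ✗
sample_id=9: ✗
sample_id=10: ✓ → 119
sample_id=11: ✓ → 149
sample_id=12: ✓ → 75
sample_id=13: ✗
sample_id=14: ✗
sample_id=15: ✓ → 178
tap_sum = 91 + 185 + 6 + 40 + 119 + 149 + 75 + 178 = 843
—
[conc_ppm_sum2: conc_ppm BETWEEN 574 AND 812]
sample_id=4: ✓ → 91
sample_id=5: ✗
sample_id=6: ✗
sample_id=7: ✗
sample_id=8: ✗
sample_id=9: ✗
sample_id=10: ✗
sample_id=11: ✗
sample_id=12: ✗
sample_id=13: ✗
sample_id=14: ✗
sample_id=15: ✗
conc_ppm_sum2 = 91

conc_ppm_sum=650, tap_sum=843, conc_ppm_sum2=91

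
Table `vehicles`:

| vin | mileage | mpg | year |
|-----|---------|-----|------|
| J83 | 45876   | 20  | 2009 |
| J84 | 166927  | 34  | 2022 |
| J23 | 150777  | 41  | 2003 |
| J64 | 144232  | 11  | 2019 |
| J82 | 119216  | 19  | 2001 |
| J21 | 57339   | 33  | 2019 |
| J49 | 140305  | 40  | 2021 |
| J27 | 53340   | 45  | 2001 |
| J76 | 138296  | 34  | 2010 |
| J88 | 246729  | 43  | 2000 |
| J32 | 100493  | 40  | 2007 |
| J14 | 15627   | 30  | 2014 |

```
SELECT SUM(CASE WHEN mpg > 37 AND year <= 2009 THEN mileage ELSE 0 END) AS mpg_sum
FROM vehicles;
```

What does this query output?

551339

vin=J83: ✗
vin=J84: ✗
vin=J23: ✓ → 150777
vin=J64: ✗
vin=J82: ✗
vin=J21: ✗
vin=J49: ✗
vin=J27: ✓ → 53340
vin=J76: ✗
vin=J88: ✓ → 246729
vin=J32: ✓ → 100493
vin=J14: ✗
mpg_sum = 150777 + 53340 + 246729 + 100493 = 551339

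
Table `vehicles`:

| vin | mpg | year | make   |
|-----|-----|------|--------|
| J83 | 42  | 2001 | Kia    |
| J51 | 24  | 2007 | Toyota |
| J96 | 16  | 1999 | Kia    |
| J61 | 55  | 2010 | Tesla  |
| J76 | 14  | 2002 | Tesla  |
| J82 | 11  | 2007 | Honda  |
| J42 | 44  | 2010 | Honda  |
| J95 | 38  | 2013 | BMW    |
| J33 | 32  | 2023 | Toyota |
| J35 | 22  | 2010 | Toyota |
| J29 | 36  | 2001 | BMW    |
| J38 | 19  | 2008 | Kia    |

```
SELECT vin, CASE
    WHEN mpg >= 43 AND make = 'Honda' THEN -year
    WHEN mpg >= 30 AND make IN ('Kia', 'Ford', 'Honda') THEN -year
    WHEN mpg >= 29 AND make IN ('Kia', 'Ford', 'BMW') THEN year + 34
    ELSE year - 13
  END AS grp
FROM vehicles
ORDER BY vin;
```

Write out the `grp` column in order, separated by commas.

2035, 2010, 1997, 1995, -2010, 1994, 1997, 1989, 1994, -2001, 2047, 1986

vin=J29: mpg >= 29 AND make IN ('Kia', 'Ford', 'BMW') → 2035
vin=J33: ELSE → 2010
vin=J35: ELSE → 1997
vin=J38: ELSE → 1995
vin=J42: mpg >= 43 AND make = 'Honda' → -2010
vin=J51: ELSE → 1994
vin=J61: ELSE → 1997
vin=J76: ELSE → 1989
vin=J82: ELSE → 1994
vin=J83: mpg >= 30 AND make IN ('Kia', 'Ford', 'Honda') → -2001
vin=J95: mpg >= 29 AND make IN ('Kia', 'Ford', 'BMW') → 2047
vin=J96: ELSE → 1986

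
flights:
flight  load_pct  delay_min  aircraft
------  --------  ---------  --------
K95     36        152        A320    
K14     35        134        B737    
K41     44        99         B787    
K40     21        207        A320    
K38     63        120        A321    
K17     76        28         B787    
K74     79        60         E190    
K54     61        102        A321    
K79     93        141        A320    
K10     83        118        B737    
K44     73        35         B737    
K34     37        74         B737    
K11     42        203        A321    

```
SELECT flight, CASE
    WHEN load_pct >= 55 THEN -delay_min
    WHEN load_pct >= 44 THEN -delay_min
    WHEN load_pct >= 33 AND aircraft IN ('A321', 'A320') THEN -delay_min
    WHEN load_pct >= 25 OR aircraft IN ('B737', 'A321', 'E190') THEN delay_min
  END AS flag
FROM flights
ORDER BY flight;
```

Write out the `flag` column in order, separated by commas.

flight=K10: load_pct >= 55 → -118
flight=K11: load_pct >= 33 AND aircraft IN ('A321', 'A320') → -203
flight=K14: load_pct >= 25 OR aircraft IN ('B737', 'A321', 'E190') → 134
flight=K17: load_pct >= 55 → -28
flight=K34: load_pct >= 25 OR aircraft IN ('B737', 'A321', 'E190') → 74
flight=K38: load_pct >= 55 → -120
flight=K40: (no match → NULL) → NULL
flight=K41: load_pct >= 44 → -99
flight=K44: load_pct >= 55 → -35
flight=K54: load_pct >= 55 → -102
flight=K74: load_pct >= 55 → -60
flight=K79: load_pct >= 55 → -141
flight=K95: load_pct >= 33 AND aircraft IN ('A321', 'A320') → -152

-118, -203, 134, -28, 74, -120, NULL, -99, -35, -102, -60, -141, -152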